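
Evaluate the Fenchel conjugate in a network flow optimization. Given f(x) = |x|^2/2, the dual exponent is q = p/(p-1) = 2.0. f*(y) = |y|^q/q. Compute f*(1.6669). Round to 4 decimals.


The conjugate exponent q satisfies 1/p + 1/q = 1.
p = 2, so q = 2/(2 - 1) = 2.0
|y|^q = 1.6669^2.0 = 2.7786
f*(1.6669) = 2.7786 / 2.0 = 1.3893


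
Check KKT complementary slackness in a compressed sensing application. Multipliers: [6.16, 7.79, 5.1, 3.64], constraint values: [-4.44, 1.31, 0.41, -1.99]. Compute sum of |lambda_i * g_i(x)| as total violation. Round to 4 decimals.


KKT complementary slackness check:
lambda_1 * g_1 = 6.16 * -4.44 = -27.3504
lambda_2 * g_2 = 7.79 * 1.31 = 10.2049
lambda_3 * g_3 = 5.1 * 0.41 = 2.091
lambda_4 * g_4 = 3.64 * -1.99 = -7.2436
Total violation = 27.3504 + 10.2049 + 2.091 + 7.2436 = 46.8899


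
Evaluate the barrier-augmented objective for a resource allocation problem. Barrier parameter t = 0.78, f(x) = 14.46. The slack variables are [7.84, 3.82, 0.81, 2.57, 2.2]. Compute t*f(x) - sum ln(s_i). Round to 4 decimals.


Step 1: Compute log-barrier.
ln values: [2.0592, 1.3403, -0.2107, 0.9439, 0.7885]
phi = -(2.0592 + 1.3403 - 0.2107 + 0.9439 + 0.7885) = -4.9211
Step 2: Compute augmented objective.
t*f(x) = 0.78*14.46 = 11.2788
Total = 11.2788 - 4.9211 = 6.3577


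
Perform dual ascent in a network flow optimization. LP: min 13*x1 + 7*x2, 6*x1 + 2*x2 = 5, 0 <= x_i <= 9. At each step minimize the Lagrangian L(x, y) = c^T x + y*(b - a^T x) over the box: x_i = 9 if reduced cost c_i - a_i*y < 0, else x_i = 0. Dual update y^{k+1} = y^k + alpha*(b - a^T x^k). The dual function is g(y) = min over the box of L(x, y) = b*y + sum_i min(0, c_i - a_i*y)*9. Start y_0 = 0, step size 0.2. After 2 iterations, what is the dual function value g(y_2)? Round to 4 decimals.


Dual ascent for LP: min 13*x1 + 7*x2, 6*x1 + 2*x2 = 5, 0 <= x_i <= 9
Step 1: y^k = 0.0, reduced costs: (13.0, 7.0)
  x^k = (0.0, 0.0), subgradient = b - a^T x = 5.0
  y^{k+1} = 0.0 + 0.2*5.0 = 1.0
Step 2: y^k = 1.0, reduced costs: (7.0, 5.0)
  x^k = (0.0, 0.0), subgradient = b - a^T x = 5.0
  y^{k+1} = 1.0 + 0.2*5.0 = 2.0
Dual objective at y_2 = 2.0: reduced costs (1.0, 3.0), box minimizer x = (0.0, 0.0)
g(y_2) = b*y + (c1 - a1*y)*x1 + (c2 - a2*y)*x2 = 5*2.0 + 1.0*0.0 + 3.0*0.0 = 10.0 + 0.0 + 0.0 = 10.0


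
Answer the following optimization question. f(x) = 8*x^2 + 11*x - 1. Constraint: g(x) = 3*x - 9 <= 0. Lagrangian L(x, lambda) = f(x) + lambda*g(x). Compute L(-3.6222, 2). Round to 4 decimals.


Step 1: Evaluate f(x).
f(-3.6222) = 8*(-3.6222)^2 + 11*(-3.6222) - 1 = 64.1185
Step 2: Evaluate g(x).
g(-3.6222) = 3*-3.6222 - 9 = -19.8666
Step 3: Compute Lagrangian.
L = 64.1185 + 2*-19.8666 = 24.3853


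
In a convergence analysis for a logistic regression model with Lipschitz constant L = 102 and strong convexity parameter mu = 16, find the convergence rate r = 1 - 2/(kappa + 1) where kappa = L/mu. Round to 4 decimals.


Step 1: Compute the condition number.
kappa = L/mu = 102/16 = 6.375
Step 2: Compute the convergence rate.
r = 1 - 2/(kappa + 1) = 1 - 2*mu/(L + mu) = (L - mu)/(L + mu) = 86/118 = 0.7288


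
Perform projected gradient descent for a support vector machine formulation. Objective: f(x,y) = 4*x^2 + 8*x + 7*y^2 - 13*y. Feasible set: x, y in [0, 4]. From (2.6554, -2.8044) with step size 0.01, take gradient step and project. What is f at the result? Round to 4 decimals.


Step 1: Compute gradient at (2.6554, -2.8044).
grad_x = 2*4*2.6554 + 8 = 29.2432
grad_y = 2*7*-2.8044 - 13 = -52.2616
Step 2: Gradient step.
x_raw = 2.6554 - 0.01*29.2432 = 2.363
y_raw = -2.8044 - 0.01*-52.2616 = -2.2818
Step 3: Project onto [0, 4].
x_proj = clip(2.363) = 2.363
y_proj = clip(-2.2818) = 0.0
Step 4: Evaluate f.
f(2.363, 0.0) = 41.2382


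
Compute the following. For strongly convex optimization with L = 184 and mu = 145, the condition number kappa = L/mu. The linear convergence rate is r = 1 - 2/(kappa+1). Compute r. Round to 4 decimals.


Step 1: Compute the condition number.
kappa = L/mu = 184/145 = 1.269
Step 2: Compute the convergence rate.
r = 1 - 2/(kappa + 1) = 1 - 2*mu/(L + mu) = (L - mu)/(L + mu) = 39/329 = 0.1185


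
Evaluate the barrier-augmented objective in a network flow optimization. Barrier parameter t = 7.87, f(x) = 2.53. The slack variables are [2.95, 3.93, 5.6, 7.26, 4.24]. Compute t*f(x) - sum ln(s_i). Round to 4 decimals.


Step 1: Compute log-barrier.
ln values: [1.0818, 1.3686, 1.7228, 1.9824, 1.4446]
phi = -(1.0818 + 1.3686 + 1.7228 + 1.9824 + 1.4446) = -7.6002
Step 2: Compute augmented objective.
t*f(x) = 7.87*2.53 = 19.9111
Total = 19.9111 - 7.6002 = 12.3109


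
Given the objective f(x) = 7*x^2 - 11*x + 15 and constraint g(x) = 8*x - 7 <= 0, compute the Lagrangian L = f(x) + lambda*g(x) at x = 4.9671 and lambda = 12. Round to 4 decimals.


Step 1: Evaluate f(x).
f(4.9671) = 7*4.9671^2 - 11*4.9671 + 15 = 133.0665
Step 2: Evaluate g(x).
g(4.9671) = 8*4.9671 - 7 = 32.7368
Step 3: Compute Lagrangian.
L = 133.0665 + 12*32.7368 = 525.9081


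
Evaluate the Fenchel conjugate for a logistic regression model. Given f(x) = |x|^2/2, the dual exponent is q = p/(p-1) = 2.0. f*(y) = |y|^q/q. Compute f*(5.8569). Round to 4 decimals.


The conjugate exponent q satisfies 1/p + 1/q = 1.
p = 2, so q = 2/(2 - 1) = 2.0
|y|^q = 5.8569^2.0 = 34.3033
f*(5.8569) = 34.3033 / 2.0 = 17.1516


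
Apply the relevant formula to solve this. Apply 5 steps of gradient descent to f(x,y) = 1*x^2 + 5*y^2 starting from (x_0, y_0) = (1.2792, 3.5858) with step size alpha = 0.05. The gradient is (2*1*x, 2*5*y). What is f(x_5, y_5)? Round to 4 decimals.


Gradient descent on f(x,y) = 1*x^2 + 5*y^2.
Starting point: (1.2792, 3.5858), alpha = 0.05
Step 1: grad_x = 2*1*1.2792 = 2.5584, grad_y = 2*5*3.5858 = 35.858
  x_1 = 1.2792 - 0.05*2.5584 = 1.1513
  y_1 = 3.5858 - 0.05*35.858 = 1.7929
Step 2: grad_x = 2*1*1.1513 = 2.3026, grad_y = 2*5*1.7929 = 17.929
  x_2 = 1.1513 - 0.05*2.3026 = 1.0362
  y_2 = 1.7929 - 0.05*17.929 = 0.8965
Step 3: grad_x = 2*1*1.0362 = 2.0723, grad_y = 2*5*0.8965 = 8.9645
  x_3 = 1.0362 - 0.05*2.0723 = 0.9325
  y_3 = 0.8965 - 0.05*8.9645 = 0.4482
Step 4: grad_x = 2*1*0.9325 = 1.8651, grad_y = 2*5*0.4482 = 4.4823
  x_4 = 0.9325 - 0.05*1.8651 = 0.8393
  y_4 = 0.4482 - 0.05*4.4823 = 0.2241
Step 5: grad_x = 2*1*0.8393 = 1.6786, grad_y = 2*5*0.2241 = 2.2411
  x_5 = 0.8393 - 0.05*1.6786 = 0.7554
  y_5 = 0.2241 - 0.05*2.2411 = 0.1121
f(0.7554, 0.1121) = 1*0.7554^2 + 5*0.1121^2 = 0.6333


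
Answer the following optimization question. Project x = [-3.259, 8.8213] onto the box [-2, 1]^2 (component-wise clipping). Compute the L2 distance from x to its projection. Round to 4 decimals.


Project each component onto [-2, 1].
clip(-3.259) = -2.0, clip(8.8213) = 1.0
Projection = [-2.0, 1.0]
Squared diffs: [1.5851, 61.1727]
Distance = sqrt(62.7578) = 7.922


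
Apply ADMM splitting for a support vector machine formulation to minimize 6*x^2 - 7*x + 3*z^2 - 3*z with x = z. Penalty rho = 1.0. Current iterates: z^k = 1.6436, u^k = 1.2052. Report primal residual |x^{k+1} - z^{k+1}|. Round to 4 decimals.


ADMM iteration with rho = 1.0, z^k = 1.6436, u^k = 1.2052
Step 1: x-update.
Minimize 6*x^2 - 7*x + (1.0/2)*(x - 1.6436 + 1.2052)^2
FOC: (2*6 + 1.0)*x = 7 + 1.0*(1.6436 - 1.2052)
x^{k+1} = 0.5722
Step 2: z-update.
Minimize 3*z^2 - 3*z + (1.0/2)*(0.5722 - z + 1.2052)^2
FOC: (2*3 + 1.0)*z = 3 + 1.0*(0.5722 + 1.2052)
z^{k+1} = 0.6825
Step 3: u-update.
u^{k+1} = 1.2052 + 0.5722 - 0.6825 = 1.0949
Step 4: Primal residual = |0.5722 - 0.6825| = 0.1103


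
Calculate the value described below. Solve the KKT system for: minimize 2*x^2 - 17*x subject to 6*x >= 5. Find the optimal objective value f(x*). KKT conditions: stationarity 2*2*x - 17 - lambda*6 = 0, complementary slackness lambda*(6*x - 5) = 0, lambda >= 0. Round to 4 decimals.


Step 1: Try lambda = 0 (constraint inactive).
Stationarity: 2*2*x - 17 = 0
x* = 17/(2*2) = 4.25
Check constraint: 6*4.25 = 25.5 >= 5 -- satisfied.
Step 2: Compute optimal value.
f(x*) = 2*4.25^2 - 17*4.25 = -36.125


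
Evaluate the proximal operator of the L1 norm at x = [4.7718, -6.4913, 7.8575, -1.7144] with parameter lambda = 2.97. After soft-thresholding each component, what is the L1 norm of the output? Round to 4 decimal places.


Soft-thresholding with lambda = 2.97:
prox(4.7718) = sign(4.7718)*max(|4.7718| - 2.97, 0) = 1.8018
prox(-6.4913) = sign(-6.4913)*max(|-6.4913| - 2.97, 0) = -3.5213
prox(7.8575) = sign(7.8575)*max(|7.8575| - 2.97, 0) = 4.8875
prox(-1.7144) = sign(-1.7144)*max(|-1.7144| - 2.97, 0) = 0.0
prox(x) = [1.8018, -3.5213, 4.8875, 0.0]
||prox(x)||_1 = 1.8018 + 3.5213 + 4.8875 + 0.0 = 10.2106


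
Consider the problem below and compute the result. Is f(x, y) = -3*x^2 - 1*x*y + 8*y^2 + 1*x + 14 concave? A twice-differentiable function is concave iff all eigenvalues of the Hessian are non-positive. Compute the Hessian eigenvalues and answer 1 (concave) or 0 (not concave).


The Hessian of f(x,y) = -3*x^2 - 1*x*y + 8*y^2 + 1*x + 14 is:
H = [[-6, -1], [-1, 16]]
Trace = -6 + 16 = 10
Determinant = -6*16 - (-1)^2 = -97
Discriminant = (10)^2 - 4*-97 = 488.0
Eigenvalues: lambda_1 = -6.0454, lambda_2 = 16.0454
The function is not concave.

0


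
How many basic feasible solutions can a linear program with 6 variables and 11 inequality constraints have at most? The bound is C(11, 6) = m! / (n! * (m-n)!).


Each vertex corresponds to some choice of n active constraints out of m, so the number of vertices is at most C(m, n) = m! / (n!(m-n)!).
m = 11, n = 6
Numerator: 11 * 10 * 9 * 8 * 7 * 6
Denominator: 6! = 720
C(11, 6) = 462


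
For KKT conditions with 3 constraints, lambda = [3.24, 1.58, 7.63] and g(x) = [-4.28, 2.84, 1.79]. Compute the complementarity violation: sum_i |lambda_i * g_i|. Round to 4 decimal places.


KKT complementary slackness check:
lambda_1 * g_1 = 3.24 * -4.28 = -13.8672
lambda_2 * g_2 = 1.58 * 2.84 = 4.4872
lambda_3 * g_3 = 7.63 * 1.79 = 13.6577
Total violation = 13.8672 + 4.4872 + 13.6577 = 32.0121


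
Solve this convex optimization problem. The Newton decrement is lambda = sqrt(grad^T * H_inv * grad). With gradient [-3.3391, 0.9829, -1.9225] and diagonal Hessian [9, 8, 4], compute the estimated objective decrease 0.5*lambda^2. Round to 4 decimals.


Step 1: H is diagonal, so H^(-1) * g = [-0.371, 0.1229, -0.4806].
Step 2: g^T H^(-1) g = sum_i g_i^2 / H_ii
  = (-3.3391)^2/9 + (0.9829)^2/8 + (-1.9225)^2/4
  = 1.2388 + 0.1208 + 0.924 = 2.2836
Step 3: Objective decrease = 0.5 * g^T H^(-1) g = 1.1418


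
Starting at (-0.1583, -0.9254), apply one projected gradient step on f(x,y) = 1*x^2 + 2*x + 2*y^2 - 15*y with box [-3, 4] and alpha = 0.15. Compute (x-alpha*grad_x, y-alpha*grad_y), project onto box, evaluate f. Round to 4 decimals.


Step 1: Compute gradient at (-0.1583, -0.9254).
grad_x = 2*1*-0.1583 + 2 = 1.6834
grad_y = 2*2*-0.9254 - 15 = -18.7016
Step 2: Gradient step.
x_raw = -0.1583 - 0.15*1.6834 = -0.4108
y_raw = -0.9254 - 0.15*-18.7016 = 1.8798
Step 3: Project onto [-3, 4].
x_proj = clip(-0.4108) = -0.4108
y_proj = clip(1.8798) = 1.8798
Step 4: Evaluate f.
f(-0.4108, 1.8798) = -21.7829


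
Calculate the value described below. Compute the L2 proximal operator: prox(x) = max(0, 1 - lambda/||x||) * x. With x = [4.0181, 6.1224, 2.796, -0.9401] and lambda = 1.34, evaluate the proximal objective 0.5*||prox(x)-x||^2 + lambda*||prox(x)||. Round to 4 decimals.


Step 1: Compute ||x||.
||x|| = 7.895
Step 2: Compute scaling factor.
scale = max(0, 1 - 1.34/7.895) = 0.8303
Step 3: prox(x) = [3.3361, 5.0833, 2.3214, -0.7805]
||prox(x)|| = 6.555
Step 4: Proximal objective.
0.5*||prox-x||^2 = 0.8978
lambda*||prox|| = 8.7837
Total = 9.6814


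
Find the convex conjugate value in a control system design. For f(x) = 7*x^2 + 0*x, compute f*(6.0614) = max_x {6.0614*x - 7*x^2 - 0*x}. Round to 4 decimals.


f*(y) = sup_x {y*x - a*x^2 - b*x} = sup_x {(y-b)*x - a*x^2}
FOC: (y - b) - 2a*x = 0 => x* = (y - b)/(2a)
x* = (6.0614 - 0)/(2*7) = 0.433
f*(6.0614) = (y-b)^2/(4a) = (6.0614 - 0)^2/(4*7)
= 36.7406/28 = 1.3122


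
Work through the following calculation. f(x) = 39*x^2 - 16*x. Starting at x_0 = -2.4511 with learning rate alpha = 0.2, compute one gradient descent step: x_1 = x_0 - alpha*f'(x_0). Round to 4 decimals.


We compute the gradient at x_0 and apply the update.
f'(x) = 78*x - 16
f'(-2.4511) = 78*-2.4511 - 16 = -207.1858
x_1 = -2.4511 - 0.2*-207.1858 = 38.9861


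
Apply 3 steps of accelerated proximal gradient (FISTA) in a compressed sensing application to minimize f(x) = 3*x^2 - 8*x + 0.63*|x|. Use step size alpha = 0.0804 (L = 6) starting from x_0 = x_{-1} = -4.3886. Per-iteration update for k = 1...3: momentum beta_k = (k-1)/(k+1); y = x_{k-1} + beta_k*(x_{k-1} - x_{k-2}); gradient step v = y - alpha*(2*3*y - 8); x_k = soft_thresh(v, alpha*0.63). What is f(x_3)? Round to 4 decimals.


FISTA on f(x) = 3*x^2 - 8*x + 0.63*|x|
L = 6, alpha = 0.0804
Iteration 1: beta = 0.0, y = -4.3886 + 0.0*(-4.3886 + 4.3886) = -4.3886
  grad(y) = -34.3316, v = y - alpha*grad = -1.6283
  prox(v) = soft_thresh(-1.6283, 0.0507) = -1.5777
Iteration 2: beta = 0.3333, y = -1.5777 + 0.3333*(-1.5777 + 4.3886) = -0.6407
  grad(y) = -11.8443, v = y - alpha*grad = 0.3116
  prox(v) = soft_thresh(0.3116, 0.0507) = 0.2609
Iteration 3: beta = 0.5, y = 0.2609 + 0.5*(0.2609 + 1.5777) = 1.1802
  grad(y) = -0.9187, v = y - alpha*grad = 1.2541
  prox(v) = soft_thresh(1.2541, 0.0507) = 1.2034
f(x_3) = 3*1.2034^2 - 8*1.2034 + 0.63*|1.2034| = -4.5245


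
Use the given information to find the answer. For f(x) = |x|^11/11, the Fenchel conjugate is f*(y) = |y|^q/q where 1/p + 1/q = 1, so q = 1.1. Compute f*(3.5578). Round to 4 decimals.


The conjugate exponent q satisfies 1/p + 1/q = 1.
p = 11, so q = 11/(11 - 1) = 1.1
|y|^q = 3.5578^1.1 = 4.0392
f*(3.5578) = 4.0392 / 1.1 = 3.672


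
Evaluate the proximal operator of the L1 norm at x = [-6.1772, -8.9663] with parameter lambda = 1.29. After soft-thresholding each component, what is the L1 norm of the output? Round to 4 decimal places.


Soft-thresholding with lambda = 1.29:
prox(-6.1772) = sign(-6.1772)*max(|-6.1772| - 1.29, 0) = -4.8872
prox(-8.9663) = sign(-8.9663)*max(|-8.9663| - 1.29, 0) = -7.6763
prox(x) = [-4.8872, -7.6763]
||prox(x)||_1 = 4.8872 + 7.6763 = 12.5635


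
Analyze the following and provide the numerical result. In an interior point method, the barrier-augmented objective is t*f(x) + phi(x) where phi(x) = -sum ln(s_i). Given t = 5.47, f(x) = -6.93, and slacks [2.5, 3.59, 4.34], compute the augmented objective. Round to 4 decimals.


Step 1: Compute log-barrier.
ln values: [0.9163, 1.2782, 1.4679]
phi = -(0.9163 + 1.2782 + 1.4679) = -3.6623
Step 2: Compute augmented objective.
t*f(x) = 5.47*-6.93 = -37.9071
Total = -37.9071 - 3.6623 = -41.5694


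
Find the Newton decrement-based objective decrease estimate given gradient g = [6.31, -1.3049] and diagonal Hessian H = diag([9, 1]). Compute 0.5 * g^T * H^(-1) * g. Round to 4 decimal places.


Step 1: H is diagonal, so H^(-1) * g = [0.7011, -1.3049].
Step 2: g^T H^(-1) g = sum_i g_i^2 / H_ii
  = (6.31)^2/9 + (-1.3049)^2/1
  = 4.424 + 1.7028 = 6.1268
Step 3: Objective decrease = 0.5 * g^T H^(-1) g = 3.0634


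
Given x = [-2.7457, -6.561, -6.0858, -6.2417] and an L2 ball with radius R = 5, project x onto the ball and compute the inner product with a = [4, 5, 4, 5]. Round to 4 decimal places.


Step 1: Compute ||x|| (intermediates to 6 decimals).
||x|| = sqrt((-2.7457)^2 + (-6.561)^2 + (-6.0858)^2 + (-6.2417)^2) = 11.250839
Step 2: Project.
Since ||x|| > R, scale = R/||x|| = 5/11.250839 = 0.444411, proj(x) = scale * x
proj(x) = [-1.220219, -2.915781, -2.704596, -2.77388]
Step 3: Dot product.
a^T * proj(x) = 4*(-1.220219) + 5*(-2.915781) + 4*(-2.704596) + 5*(-2.77388) = -44.1476


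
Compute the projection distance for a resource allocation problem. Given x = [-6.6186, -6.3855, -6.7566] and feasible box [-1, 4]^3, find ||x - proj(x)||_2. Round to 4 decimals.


Project each component onto [-1, 4].
clip(-6.6186) = -1.0, clip(-6.3855) = -1.0, clip(-6.7566) = -1.0
Projection = [-1.0, -1.0, -1.0]
Squared diffs: [31.5687, 29.0036, 33.1384]
Distance = sqrt(93.7107) = 9.6804


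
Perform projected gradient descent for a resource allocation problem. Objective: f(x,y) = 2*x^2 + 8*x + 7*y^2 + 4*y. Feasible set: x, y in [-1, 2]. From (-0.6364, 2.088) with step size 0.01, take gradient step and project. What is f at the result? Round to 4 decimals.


Step 1: Compute gradient at (-0.6364, 2.088).
grad_x = 2*2*-0.6364 + 8 = 5.4544
grad_y = 2*7*2.088 + 4 = 33.232
Step 2: Gradient step.
x_raw = -0.6364 - 0.01*5.4544 = -0.6909
y_raw = 2.088 - 0.01*33.232 = 1.7557
Step 3: Project onto [-1, 2].
x_proj = clip(-0.6909) = -0.6909
y_proj = clip(1.7557) = 1.7557
Step 4: Evaluate f.
f(-0.6909, 1.7557) = 24.0269


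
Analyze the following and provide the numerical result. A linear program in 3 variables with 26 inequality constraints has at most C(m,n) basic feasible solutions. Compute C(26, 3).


Each vertex corresponds to some choice of n active constraints out of m, so the number of vertices is at most C(m, n) = m! / (n!(m-n)!).
m = 26, n = 3
Numerator: 26 * 25 * 24
Denominator: 3! = 6
C(26, 3) = 2600


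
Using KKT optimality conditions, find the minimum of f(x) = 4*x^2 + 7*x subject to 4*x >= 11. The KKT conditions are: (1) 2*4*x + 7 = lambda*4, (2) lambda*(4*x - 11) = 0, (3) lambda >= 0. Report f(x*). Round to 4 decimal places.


Step 1: Try lambda = 0 (constraint inactive).
x_unc = -7/(2*4) = -0.875
Check: 4*-0.875 = -3.5 < 11 -- violated!
Step 2: Constraint must be active: 4*x = 11
x* = 11/4 = 2.75
lambda = (2*4*2.75 + 7)/4 = 7.25
Step 3: Compute optimal value.
f(x*) = 4*2.75^2 + 7*2.75 = 49.5


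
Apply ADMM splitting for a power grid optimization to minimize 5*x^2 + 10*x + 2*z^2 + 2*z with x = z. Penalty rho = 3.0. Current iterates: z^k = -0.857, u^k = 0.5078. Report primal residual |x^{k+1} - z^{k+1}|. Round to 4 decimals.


ADMM iteration with rho = 3.0, z^k = -0.857, u^k = 0.5078
Step 1: x-update.
Minimize 5*x^2 + 10*x + (3.0/2)*(x + 0.857 + 0.5078)^2
FOC: (2*5 + 3.0)*x = -10 + 3.0*(-0.857 - 0.5078)
x^{k+1} = -1.0842
Step 2: z-update.
Minimize 2*z^2 + 2*z + (3.0/2)*(-1.0842 - z + 0.5078)^2
FOC: (2*2 + 3.0)*z = -2 + 3.0*(-1.0842 + 0.5078)
z^{k+1} = -0.5327
Step 3: u-update.
u^{k+1} = 0.5078 - 1.0842 + 0.5327 = -0.0436
Step 4: Primal residual = |-1.0842 + 0.5327| = 0.5514


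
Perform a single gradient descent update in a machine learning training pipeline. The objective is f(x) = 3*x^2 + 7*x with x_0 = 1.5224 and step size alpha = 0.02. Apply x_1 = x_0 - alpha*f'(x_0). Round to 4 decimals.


We compute the gradient at x_0 and apply the update.
f'(x) = 6*x + 7
f'(1.5224) = 6*1.5224 + 7 = 16.1344
x_1 = 1.5224 - 0.02*16.1344 = 1.1997


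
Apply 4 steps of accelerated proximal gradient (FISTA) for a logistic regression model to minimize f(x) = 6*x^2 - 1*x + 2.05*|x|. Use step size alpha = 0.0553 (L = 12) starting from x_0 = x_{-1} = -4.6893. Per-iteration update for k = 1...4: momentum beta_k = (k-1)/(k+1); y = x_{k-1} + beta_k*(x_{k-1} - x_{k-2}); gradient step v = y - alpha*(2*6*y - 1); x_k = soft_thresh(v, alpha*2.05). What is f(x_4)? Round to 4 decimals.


FISTA on f(x) = 6*x^2 - 1*x + 2.05*|x|
L = 12, alpha = 0.0553
Iteration 1: beta = 0.0, y = -4.6893 + 0.0*(-4.6893 + 4.6893) = -4.6893
  grad(y) = -57.2716, v = y - alpha*grad = -1.5222
  prox(v) = soft_thresh(-1.5222, 0.1134) = -1.4088
Iteration 2: beta = 0.3333, y = -1.4088 + 0.3333*(-1.4088 + 4.6893) = -0.3153
  grad(y) = -4.7838, v = y - alpha*grad = -0.0508
  prox(v) = soft_thresh(-0.0508, 0.1134) = 0.0
Iteration 3: beta = 0.5, y = 0.0 + 0.5*(0.0 + 1.4088) = 0.7044
  grad(y) = 7.4529, v = y - alpha*grad = 0.2923
  prox(v) = soft_thresh(0.2923, 0.1134) = 0.1789
Iteration 4: beta = 0.6, y = 0.1789 + 0.6*(0.1789 - 0.0) = 0.2862
  grad(y) = 2.4348, v = y - alpha*grad = 0.1516
  prox(v) = soft_thresh(0.1516, 0.1134) = 0.0382
f(x_4) = 6*0.0382^2 - 1*0.0382 + 2.05*|0.0382| = 0.0489


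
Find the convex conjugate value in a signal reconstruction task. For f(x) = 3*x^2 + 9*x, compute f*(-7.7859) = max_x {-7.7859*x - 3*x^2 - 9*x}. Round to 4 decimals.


f*(y) = sup_x {y*x - a*x^2 - b*x} = sup_x {(y-b)*x - a*x^2}
FOC: (y - b) - 2a*x = 0 => x* = (y - b)/(2a)
x* = (-7.7859 - 9)/(2*3) = -2.7977
f*(-7.7859) = (y-b)^2/(4a) = (-7.7859 - 9)^2/(4*3)
= 281.7664/12 = 23.4805


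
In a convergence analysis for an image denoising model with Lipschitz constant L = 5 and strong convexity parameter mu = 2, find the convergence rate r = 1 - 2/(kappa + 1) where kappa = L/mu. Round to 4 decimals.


Step 1: Compute the condition number.
kappa = L/mu = 5/2 = 2.5
Step 2: Compute the convergence rate.
r = 1 - 2/(kappa + 1) = 1 - 2*mu/(L + mu) = (L - mu)/(L + mu) = 3/7 = 0.4286


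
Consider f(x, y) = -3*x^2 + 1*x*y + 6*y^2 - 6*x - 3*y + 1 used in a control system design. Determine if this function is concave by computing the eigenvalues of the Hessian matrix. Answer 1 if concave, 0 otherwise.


The Hessian of f(x,y) = -3*x^2 + 1*x*y + 6*y^2 - 6*x - 3*y + 1 is:
H = [[-6, 1], [1, 12]]
Trace = -6 + 12 = 6
Determinant = -6*12 - (1)^2 = -73
Discriminant = (6)^2 - 4*-73 = 328.0
Eigenvalues: lambda_1 = -6.0554, lambda_2 = 12.0554
The function is not concave.

0


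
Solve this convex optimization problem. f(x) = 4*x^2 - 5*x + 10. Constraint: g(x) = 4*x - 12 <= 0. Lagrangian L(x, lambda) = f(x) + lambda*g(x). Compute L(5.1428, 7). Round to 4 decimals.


Step 1: Evaluate f(x).
f(5.1428) = 4*5.1428^2 - 5*5.1428 + 10 = 90.0796
Step 2: Evaluate g(x).
g(5.1428) = 4*5.1428 - 12 = 8.5712
Step 3: Compute Lagrangian.
L = 90.0796 + 7*8.5712 = 150.078


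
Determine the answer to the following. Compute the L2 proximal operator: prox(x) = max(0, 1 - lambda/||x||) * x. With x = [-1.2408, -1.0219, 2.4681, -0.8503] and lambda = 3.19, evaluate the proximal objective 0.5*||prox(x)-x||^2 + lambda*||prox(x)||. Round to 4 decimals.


Step 1: Compute ||x||.
||x|| = 3.0657
Step 2: Compute scaling factor.
scale = max(0, 1 - 3.19/3.0657) = 0.0
Step 3: prox(x) = [-0.0, -0.0, 0.0, -0.0]
||prox(x)|| = 0.0
Step 4: Proximal objective.
0.5*||prox-x||^2 = 4.6992
lambda*||prox|| = 0.0
Total = 4.6992


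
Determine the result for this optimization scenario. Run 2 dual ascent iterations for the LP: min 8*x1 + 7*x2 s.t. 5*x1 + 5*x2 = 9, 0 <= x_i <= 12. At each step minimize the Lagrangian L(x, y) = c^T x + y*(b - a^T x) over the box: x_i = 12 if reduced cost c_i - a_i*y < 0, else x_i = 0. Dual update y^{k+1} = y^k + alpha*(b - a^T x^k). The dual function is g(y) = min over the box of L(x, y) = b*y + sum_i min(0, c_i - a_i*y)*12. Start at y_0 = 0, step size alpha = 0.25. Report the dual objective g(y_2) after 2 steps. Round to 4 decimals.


Dual ascent for LP: min 8*x1 + 7*x2, 5*x1 + 5*x2 = 9, 0 <= x_i <= 12
Step 1: y^k = 0.0, reduced costs: (8.0, 7.0)
  x^k = (0.0, 0.0), subgradient = b - a^T x = 9.0
  y^{k+1} = 0.0 + 0.25*9.0 = 2.25
Step 2: y^k = 2.25, reduced costs: (-3.25, -4.25)
  x^k = (12.0, 12.0), subgradient = b - a^T x = -111.0
  y^{k+1} = 2.25 + 0.25*-111.0 = -25.5
Dual objective at y_2 = -25.5: reduced costs (135.5, 134.5), box minimizer x = (0.0, 0.0)
g(y_2) = b*y + (c1 - a1*y)*x1 + (c2 - a2*y)*x2 = 9*(-25.5) + 135.5*0.0 + 134.5*0.0 = -229.5 + 0.0 + 0.0 = -229.5


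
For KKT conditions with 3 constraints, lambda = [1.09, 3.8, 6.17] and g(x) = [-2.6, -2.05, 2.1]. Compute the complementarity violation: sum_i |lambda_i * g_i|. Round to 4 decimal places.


KKT complementary slackness check:
lambda_1 * g_1 = 1.09 * -2.6 = -2.834
lambda_2 * g_2 = 3.8 * -2.05 = -7.79
lambda_3 * g_3 = 6.17 * 2.1 = 12.957
Total violation = 2.834 + 7.79 + 12.957 = 23.581


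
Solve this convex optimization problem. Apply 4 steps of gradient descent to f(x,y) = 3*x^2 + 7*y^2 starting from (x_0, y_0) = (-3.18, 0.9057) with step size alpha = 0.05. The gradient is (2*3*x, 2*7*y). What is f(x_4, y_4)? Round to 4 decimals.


Gradient descent on f(x,y) = 3*x^2 + 7*y^2.
Starting point: (-3.18, 0.9057), alpha = 0.05
Step 1: grad_x = 2*3*-3.18 = -19.08, grad_y = 2*7*0.9057 = 12.6798
  x_1 = -3.18 - 0.05*-19.08 = -2.226
  y_1 = 0.9057 - 0.05*12.6798 = 0.2717
Step 2: grad_x = 2*3*-2.226 = -13.356, grad_y = 2*7*0.2717 = 3.8039
  x_2 = -2.226 - 0.05*-13.356 = -1.5582
  y_2 = 0.2717 - 0.05*3.8039 = 0.0815
Step 3: grad_x = 2*3*-1.5582 = -9.3492, grad_y = 2*7*0.0815 = 1.1412
  x_3 = -1.5582 - 0.05*-9.3492 = -1.0907
  y_3 = 0.0815 - 0.05*1.1412 = 0.0245
Step 4: grad_x = 2*3*-1.0907 = -6.5444, grad_y = 2*7*0.0245 = 0.3424
  x_4 = -1.0907 - 0.05*-6.5444 = -0.7635
  y_4 = 0.0245 - 0.05*0.3424 = 0.0073
f(-0.7635, 0.0073) = 3*(-0.7635)^2 + 7*0.0073^2 = 1.7493


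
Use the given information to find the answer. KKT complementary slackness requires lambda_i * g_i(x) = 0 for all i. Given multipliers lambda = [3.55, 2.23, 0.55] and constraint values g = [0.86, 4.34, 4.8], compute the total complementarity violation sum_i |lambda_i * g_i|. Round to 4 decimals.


KKT complementary slackness check:
lambda_1 * g_1 = 3.55 * 0.86 = 3.053
lambda_2 * g_2 = 2.23 * 4.34 = 9.6782
lambda_3 * g_3 = 0.55 * 4.8 = 2.64
Total violation = 3.053 + 9.6782 + 2.64 = 15.3712


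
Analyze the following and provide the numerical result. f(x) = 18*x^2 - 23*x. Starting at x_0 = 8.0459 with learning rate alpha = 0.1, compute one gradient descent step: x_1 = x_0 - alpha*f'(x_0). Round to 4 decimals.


We compute the gradient at x_0 and apply the update.
f'(x) = 36*x - 23
f'(8.0459) = 36*8.0459 - 23 = 266.6524
x_1 = 8.0459 - 0.1*266.6524 = -18.6193


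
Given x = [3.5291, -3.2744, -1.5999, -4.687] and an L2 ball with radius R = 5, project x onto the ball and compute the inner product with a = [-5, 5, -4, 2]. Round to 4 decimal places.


Step 1: Compute ||x|| (intermediates to 6 decimals).
||x|| = sqrt(3.5291^2 + (-3.2744)^2 + (-1.5999)^2 + (-4.687)^2) = 6.9068
Step 2: Project.
Since ||x|| > R, scale = R/||x|| = 5/6.9068 = 0.723924, proj(x) = scale * x
proj(x) = [2.5548, -2.370417, -1.158206, -3.393032]
Step 3: Dot product.
a^T * proj(x) = -5*2.5548 + 5*(-2.370417) - 4*(-1.158206) + 2*(-3.393032) = -26.7793


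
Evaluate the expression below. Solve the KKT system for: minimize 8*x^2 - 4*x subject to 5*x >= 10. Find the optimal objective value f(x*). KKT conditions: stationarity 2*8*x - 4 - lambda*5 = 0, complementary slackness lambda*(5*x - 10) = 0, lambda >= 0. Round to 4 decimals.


Step 1: Try lambda = 0 (constraint inactive).
x_unc = 4/(2*8) = 0.25
Check: 5*0.25 = 1.25 < 10 -- violated!
Step 2: Constraint must be active: 5*x = 10
x* = 10/5 = 2.0
lambda = (2*8*2.0 - 4)/5 = 5.6
Step 3: Compute optimal value.
f(x*) = 8*2.0^2 - 4*2.0 = 24.0


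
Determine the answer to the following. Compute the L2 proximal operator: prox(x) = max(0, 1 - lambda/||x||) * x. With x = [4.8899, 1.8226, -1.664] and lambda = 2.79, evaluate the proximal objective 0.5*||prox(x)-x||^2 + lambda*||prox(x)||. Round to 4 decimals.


Step 1: Compute ||x||.
||x|| = 5.4774
Step 2: Compute scaling factor.
scale = max(0, 1 - 2.79/5.4774) = 0.4906
Step 3: prox(x) = [2.3992, 0.8942, -0.8164]
||prox(x)|| = 2.6874
Step 4: Proximal objective.
0.5*||prox-x||^2 = 3.8921
lambda*||prox|| = 7.4978
Total = 11.3899


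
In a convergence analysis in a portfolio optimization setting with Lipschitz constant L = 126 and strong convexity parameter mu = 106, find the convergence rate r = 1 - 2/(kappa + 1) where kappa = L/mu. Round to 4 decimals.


Step 1: Compute the condition number.
kappa = L/mu = 126/106 = 1.1887
Step 2: Compute the convergence rate.
r = 1 - 2/(kappa + 1) = 1 - 2*mu/(L + mu) = (L - mu)/(L + mu) = 20/232 = 0.0862


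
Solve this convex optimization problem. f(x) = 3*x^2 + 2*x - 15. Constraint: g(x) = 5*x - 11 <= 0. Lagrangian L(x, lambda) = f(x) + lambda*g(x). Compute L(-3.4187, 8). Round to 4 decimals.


Step 1: Evaluate f(x).
f(-3.4187) = 3*(-3.4187)^2 + 2*(-3.4187) - 15 = 13.2251
Step 2: Evaluate g(x).
g(-3.4187) = 5*-3.4187 - 11 = -28.0935
Step 3: Compute Lagrangian.
L = 13.2251 + 8*-28.0935 = -211.5229


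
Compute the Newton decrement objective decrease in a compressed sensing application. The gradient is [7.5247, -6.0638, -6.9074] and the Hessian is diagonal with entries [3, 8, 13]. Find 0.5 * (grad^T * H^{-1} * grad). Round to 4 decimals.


Step 1: H is diagonal, so H^(-1) * g = [2.5082, -0.758, -0.5313].
Step 2: g^T H^(-1) g = sum_i g_i^2 / H_ii
  = (7.5247)^2/3 + (-6.0638)^2/8 + (-6.9074)^2/13
  = 18.8737 + 4.5962 + 3.6702 = 27.1401
Step 3: Objective decrease = 0.5 * g^T H^(-1) g = 13.57


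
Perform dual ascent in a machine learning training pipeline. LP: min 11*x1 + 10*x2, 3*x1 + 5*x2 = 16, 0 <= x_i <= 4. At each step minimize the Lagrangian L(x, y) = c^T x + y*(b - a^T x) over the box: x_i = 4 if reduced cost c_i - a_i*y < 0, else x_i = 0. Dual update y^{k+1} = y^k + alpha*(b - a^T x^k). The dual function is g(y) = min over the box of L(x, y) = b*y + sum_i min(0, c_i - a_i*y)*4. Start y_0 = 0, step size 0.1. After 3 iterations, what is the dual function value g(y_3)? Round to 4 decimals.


Dual ascent for LP: min 11*x1 + 10*x2, 3*x1 + 5*x2 = 16, 0 <= x_i <= 4
Step 1: y^k = 0.0, reduced costs: (11.0, 10.0)
  x^k = (0.0, 0.0), subgradient = b - a^T x = 16.0
  y^{k+1} = 0.0 + 0.1*16.0 = 1.6
Step 2: y^k = 1.6, reduced costs: (6.2, 2.0)
  x^k = (0.0, 0.0), subgradient = b - a^T x = 16.0
  y^{k+1} = 1.6 + 0.1*16.0 = 3.2
Step 3: y^k = 3.2, reduced costs: (1.4, -6.0)
  x^k = (0.0, 4.0), subgradient = b - a^T x = -4.0
  y^{k+1} = 3.2 + 0.1*-4.0 = 2.8
Dual objective at y_3 = 2.8: reduced costs (2.6, -4.0), box minimizer x = (0.0, 4.0)
g(y_3) = b*y + (c1 - a1*y)*x1 + (c2 - a2*y)*x2 = 16*2.8 + 2.6*0.0 + (-4.0)*4.0 = 44.8 + 0.0 - 16.0 = 28.8


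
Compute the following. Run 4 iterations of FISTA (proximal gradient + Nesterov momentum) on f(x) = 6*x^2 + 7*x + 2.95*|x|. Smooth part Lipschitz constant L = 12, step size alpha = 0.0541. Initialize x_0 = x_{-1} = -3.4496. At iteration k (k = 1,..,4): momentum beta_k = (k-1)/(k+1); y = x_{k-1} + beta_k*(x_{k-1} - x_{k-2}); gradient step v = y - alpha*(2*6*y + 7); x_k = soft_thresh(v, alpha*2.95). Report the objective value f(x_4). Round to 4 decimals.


FISTA on f(x) = 6*x^2 + 7*x + 2.95*|x|
L = 12, alpha = 0.0541
Iteration 1: beta = 0.0, y = -3.4496 + 0.0*(-3.4496 + 3.4496) = -3.4496
  grad(y) = -34.3952, v = y - alpha*grad = -1.5888
  prox(v) = soft_thresh(-1.5888, 0.1596) = -1.4292
Iteration 2: beta = 0.3333, y = -1.4292 + 0.3333*(-1.4292 + 3.4496) = -0.7558
  grad(y) = -2.0692, v = y - alpha*grad = -0.6438
  prox(v) = soft_thresh(-0.6438, 0.1596) = -0.4842
Iteration 3: beta = 0.5, y = -0.4842 + 0.5*(-0.4842 + 1.4292) = -0.0117
  grad(y) = 6.8592, v = y - alpha*grad = -0.3828
  prox(v) = soft_thresh(-0.3828, 0.1596) = -0.2232
Iteration 4: beta = 0.6, y = -0.2232 + 0.6*(-0.2232 + 0.4842) = -0.0666
  grad(y) = 6.2006, v = y - alpha*grad = -0.4021
  prox(v) = soft_thresh(-0.4021, 0.1596) = -0.2425
f(x_4) = 6*(-0.2425)^2 + 7*(-0.2425) + 2.95*|-0.2425| = -0.6293


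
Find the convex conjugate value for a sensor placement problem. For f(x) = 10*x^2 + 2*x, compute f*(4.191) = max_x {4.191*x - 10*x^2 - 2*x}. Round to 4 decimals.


f*(y) = sup_x {y*x - a*x^2 - b*x} = sup_x {(y-b)*x - a*x^2}
FOC: (y - b) - 2a*x = 0 => x* = (y - b)/(2a)
x* = (4.191 - 2)/(2*10) = 0.1096
f*(4.191) = (y-b)^2/(4a) = (4.191 - 2)^2/(4*10)
= 4.8005/40 = 0.12


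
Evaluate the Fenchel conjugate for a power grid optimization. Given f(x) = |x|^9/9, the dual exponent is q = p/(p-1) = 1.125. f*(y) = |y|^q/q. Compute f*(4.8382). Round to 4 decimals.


The conjugate exponent q satisfies 1/p + 1/q = 1.
p = 9, so q = 9/(9 - 1) = 1.125
|y|^q = 4.8382^1.125 = 5.8921
f*(4.8382) = 5.8921 / 1.125 = 5.2374


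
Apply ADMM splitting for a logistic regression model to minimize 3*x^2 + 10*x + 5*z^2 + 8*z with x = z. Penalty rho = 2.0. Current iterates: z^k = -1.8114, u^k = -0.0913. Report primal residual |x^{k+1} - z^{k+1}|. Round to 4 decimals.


ADMM iteration with rho = 2.0, z^k = -1.8114, u^k = -0.0913
Step 1: x-update.
Minimize 3*x^2 + 10*x + (2.0/2)*(x + 1.8114 - 0.0913)^2
FOC: (2*3 + 2.0)*x = -10 + 2.0*(-1.8114 + 0.0913)
x^{k+1} = -1.68
Step 2: z-update.
Minimize 5*z^2 + 8*z + (2.0/2)*(-1.68 - z - 0.0913)^2
FOC: (2*5 + 2.0)*z = -8 + 2.0*(-1.68 - 0.0913)
z^{k+1} = -0.9619
Step 3: u-update.
u^{k+1} = -0.0913 - 1.68 + 0.9619 = -0.8094
Step 4: Primal residual = |-1.68 + 0.9619| = 0.7181


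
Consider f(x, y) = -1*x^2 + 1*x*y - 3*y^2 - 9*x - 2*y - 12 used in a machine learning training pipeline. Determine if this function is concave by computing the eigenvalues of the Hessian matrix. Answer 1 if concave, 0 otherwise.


The Hessian of f(x,y) = -1*x^2 + 1*x*y - 3*y^2 - 9*x - 2*y - 12 is:
H = [[-2, 1], [1, -6]]
Trace = -2 - 6 = -8
Determinant = -2*-6 - (1)^2 = 11
Discriminant = (-8)^2 - 4*11 = 20.0
Eigenvalues: lambda_1 = -6.2361, lambda_2 = -1.7639
The function is concave.

1


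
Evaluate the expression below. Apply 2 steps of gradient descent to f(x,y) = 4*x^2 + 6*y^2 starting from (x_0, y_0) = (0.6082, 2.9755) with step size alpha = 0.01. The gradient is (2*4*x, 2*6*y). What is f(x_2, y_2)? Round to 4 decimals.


Gradient descent on f(x,y) = 4*x^2 + 6*y^2.
Starting point: (0.6082, 2.9755), alpha = 0.01
Step 1: grad_x = 2*4*0.6082 = 4.8656, grad_y = 2*6*2.9755 = 35.706
  x_1 = 0.6082 - 0.01*4.8656 = 0.5595
  y_1 = 2.9755 - 0.01*35.706 = 2.6184
Step 2: grad_x = 2*4*0.5595 = 4.4764, grad_y = 2*6*2.6184 = 31.4213
  x_2 = 0.5595 - 0.01*4.4764 = 0.5148
  y_2 = 2.6184 - 0.01*31.4213 = 2.3042
f(0.5148, 2.3042) = 4*0.5148^2 + 6*2.3042^2 = 32.9168


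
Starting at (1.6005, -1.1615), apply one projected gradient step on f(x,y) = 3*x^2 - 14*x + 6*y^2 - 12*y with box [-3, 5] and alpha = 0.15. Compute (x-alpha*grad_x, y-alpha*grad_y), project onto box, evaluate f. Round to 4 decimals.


Step 1: Compute gradient at (1.6005, -1.1615).
grad_x = 2*3*1.6005 - 14 = -4.397
grad_y = 2*6*-1.1615 - 12 = -25.938
Step 2: Gradient step.
x_raw = 1.6005 - 0.15*-4.397 = 2.2601
y_raw = -1.1615 - 0.15*-25.938 = 2.7292
Step 3: Project onto [-3, 5].
x_proj = clip(2.2601) = 2.2601
y_proj = clip(2.7292) = 2.7292
Step 4: Evaluate f.
f(2.2601, 2.7292) = -4.3764


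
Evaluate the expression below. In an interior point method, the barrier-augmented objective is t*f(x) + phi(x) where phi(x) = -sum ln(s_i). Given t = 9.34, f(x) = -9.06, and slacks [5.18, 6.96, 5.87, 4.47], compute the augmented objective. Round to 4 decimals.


Step 1: Compute log-barrier.
ln values: [1.6448, 1.9402, 1.7699, 1.4974]
phi = -(1.6448 + 1.9402 + 1.7699 + 1.4974) = -6.8522
Step 2: Compute augmented objective.
t*f(x) = 9.34*-9.06 = -84.6204
Total = -84.6204 - 6.8522 = -91.4726


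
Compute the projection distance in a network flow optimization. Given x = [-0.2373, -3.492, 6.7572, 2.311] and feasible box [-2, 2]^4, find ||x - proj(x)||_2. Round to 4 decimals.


Project each component onto [-2, 2].
clip(-0.2373) = -0.2373, clip(-3.492) = -2.0, clip(6.7572) = 2.0, clip(2.311) = 2.0
Projection = [-0.2373, -2.0, 2.0, 2.0]
Squared diffs: [0.0, 2.2261, 22.631, 0.0967]
Distance = sqrt(24.9538) = 4.9954


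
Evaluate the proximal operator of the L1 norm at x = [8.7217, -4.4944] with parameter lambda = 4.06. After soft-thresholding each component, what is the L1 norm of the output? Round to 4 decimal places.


Soft-thresholding with lambda = 4.06:
prox(8.7217) = sign(8.7217)*max(|8.7217| - 4.06, 0) = 4.6617
prox(-4.4944) = sign(-4.4944)*max(|-4.4944| - 4.06, 0) = -0.4344
prox(x) = [4.6617, -0.4344]
||prox(x)||_1 = 4.6617 + 0.4344 = 5.0961


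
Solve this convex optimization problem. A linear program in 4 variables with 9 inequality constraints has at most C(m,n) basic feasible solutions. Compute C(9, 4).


Each vertex corresponds to some choice of n active constraints out of m, so the number of vertices is at most C(m, n) = m! / (n!(m-n)!).
m = 9, n = 4
Numerator: 9 * 8 * 7 * 6
Denominator: 4! = 24
C(9, 4) = 126


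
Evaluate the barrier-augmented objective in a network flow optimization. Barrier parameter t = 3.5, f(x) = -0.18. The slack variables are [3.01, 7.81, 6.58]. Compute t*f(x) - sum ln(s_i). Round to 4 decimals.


Step 1: Compute log-barrier.
ln values: [1.1019, 2.0554, 1.884]
phi = -(1.1019 + 2.0554 + 1.884) = -5.0414
Step 2: Compute augmented objective.
t*f(x) = 3.5*-0.18 = -0.63
Total = -0.63 - 5.0414 = -5.6714


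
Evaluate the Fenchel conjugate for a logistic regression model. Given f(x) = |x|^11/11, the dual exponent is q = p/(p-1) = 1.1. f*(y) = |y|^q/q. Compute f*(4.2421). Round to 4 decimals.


The conjugate exponent q satisfies 1/p + 1/q = 1.
p = 11, so q = 11/(11 - 1) = 1.1
|y|^q = 4.2421^1.1 = 4.9016
f*(4.2421) = 4.9016 / 1.1 = 4.456


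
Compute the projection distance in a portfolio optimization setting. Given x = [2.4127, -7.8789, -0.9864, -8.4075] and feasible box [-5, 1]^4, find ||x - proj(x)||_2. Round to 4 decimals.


Project each component onto [-5, 1].
clip(2.4127) = 1.0, clip(-7.8789) = -5.0, clip(-0.9864) = -0.9864, clip(-8.4075) = -5.0
Projection = [1.0, -5.0, -0.9864, -5.0]
Squared diffs: [1.9957, 8.2881, 0.0, 11.6111]
Distance = sqrt(21.8949) = 4.6792


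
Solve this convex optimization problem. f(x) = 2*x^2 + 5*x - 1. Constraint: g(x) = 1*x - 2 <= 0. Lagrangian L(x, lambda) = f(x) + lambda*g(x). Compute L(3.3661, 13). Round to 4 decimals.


Step 1: Evaluate f(x).
f(3.3661) = 2*3.3661^2 + 5*3.3661 - 1 = 38.4918
Step 2: Evaluate g(x).
g(3.3661) = 1*3.3661 - 2 = 1.3661
Step 3: Compute Lagrangian.
L = 38.4918 + 13*1.3661 = 56.2511


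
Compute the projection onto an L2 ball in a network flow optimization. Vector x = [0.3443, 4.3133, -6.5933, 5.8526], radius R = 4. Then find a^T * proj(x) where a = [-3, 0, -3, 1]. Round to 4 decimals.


Step 1: Compute ||x|| (intermediates to 6 decimals).
||x|| = sqrt(0.3443^2 + 4.3133^2 + (-6.5933)^2 + 5.8526^2) = 9.820775
Step 2: Project.
Since ||x|| > R, scale = R/||x|| = 4/9.820775 = 0.4073, proj(x) = scale * x
proj(x) = [0.140233, 1.756807, -2.685451, 2.383764]
Step 3: Dot product.
a^T * proj(x) = -3*0.140233 + 0*1.756807 - 3*(-2.685451) + 1*2.383764 = 10.0194


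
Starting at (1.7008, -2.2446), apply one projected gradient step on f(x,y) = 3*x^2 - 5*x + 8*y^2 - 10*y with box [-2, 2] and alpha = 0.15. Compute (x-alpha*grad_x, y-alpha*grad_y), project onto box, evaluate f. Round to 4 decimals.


Step 1: Compute gradient at (1.7008, -2.2446).
grad_x = 2*3*1.7008 - 5 = 5.2048
grad_y = 2*8*-2.2446 - 10 = -45.9136
Step 2: Gradient step.
x_raw = 1.7008 - 0.15*5.2048 = 0.9201
y_raw = -2.2446 - 0.15*-45.9136 = 4.6424
Step 3: Project onto [-2, 2].
x_proj = clip(0.9201) = 0.9201
y_proj = clip(4.6424) = 2.0
Step 4: Evaluate f.
f(0.9201, 2.0) = 9.9392


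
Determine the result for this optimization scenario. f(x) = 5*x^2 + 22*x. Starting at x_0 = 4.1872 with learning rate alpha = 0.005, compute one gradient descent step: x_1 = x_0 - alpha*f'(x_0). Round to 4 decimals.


We compute the gradient at x_0 and apply the update.
f'(x) = 10*x + 22
f'(4.1872) = 10*4.1872 + 22 = 63.872
x_1 = 4.1872 - 0.005*63.872 = 3.8678


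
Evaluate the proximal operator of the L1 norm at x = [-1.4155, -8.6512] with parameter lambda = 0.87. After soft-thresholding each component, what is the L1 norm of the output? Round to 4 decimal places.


Soft-thresholding with lambda = 0.87:
prox(-1.4155) = sign(-1.4155)*max(|-1.4155| - 0.87, 0) = -0.5455
prox(-8.6512) = sign(-8.6512)*max(|-8.6512| - 0.87, 0) = -7.7812
prox(x) = [-0.5455, -7.7812]
||prox(x)||_1 = 0.5455 + 7.7812 = 8.3267


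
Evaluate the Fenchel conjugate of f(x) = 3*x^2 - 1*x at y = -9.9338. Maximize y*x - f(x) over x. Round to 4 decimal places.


f*(y) = sup_x {y*x - a*x^2 - b*x} = sup_x {(y-b)*x - a*x^2}
FOC: (y - b) - 2a*x = 0 => x* = (y - b)/(2a)
x* = (-9.9338 + 1)/(2*3) = -1.489
f*(-9.9338) = (y-b)^2/(4a) = (-9.9338 + 1)^2/(4*3)
= 79.8128/12 = 6.6511


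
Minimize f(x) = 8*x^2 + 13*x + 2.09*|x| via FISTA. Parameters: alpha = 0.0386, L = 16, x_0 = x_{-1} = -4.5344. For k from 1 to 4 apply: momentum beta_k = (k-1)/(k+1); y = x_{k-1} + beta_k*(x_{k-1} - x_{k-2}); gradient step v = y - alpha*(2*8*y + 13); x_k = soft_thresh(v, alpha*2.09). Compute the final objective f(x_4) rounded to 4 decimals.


FISTA on f(x) = 8*x^2 + 13*x + 2.09*|x|
L = 16, alpha = 0.0386
Iteration 1: beta = 0.0, y = -4.5344 + 0.0*(-4.5344 + 4.5344) = -4.5344
  grad(y) = -59.5504, v = y - alpha*grad = -2.2358
  prox(v) = soft_thresh(-2.2358, 0.0807) = -2.1551
Iteration 2: beta = 0.3333, y = -2.1551 + 0.3333*(-2.1551 + 4.5344) = -1.362
  grad(y) = -8.7916, v = y - alpha*grad = -1.0226
  prox(v) = soft_thresh(-1.0226, 0.0807) = -0.9419
Iteration 3: beta = 0.5, y = -0.9419 + 0.5*(-0.9419 + 2.1551) = -0.3354
  grad(y) = 7.634, v = y - alpha*grad = -0.63
  prox(v) = soft_thresh(-0.63, 0.0807) = -0.5494
Iteration 4: beta = 0.6, y = -0.5494 + 0.6*(-0.5494 + 0.9419) = -0.3138
  grad(y) = 7.9787, v = y - alpha*grad = -0.6218
  prox(v) = soft_thresh(-0.6218, 0.0807) = -0.5411
f(x_4) = 8*(-0.5411)^2 + 13*(-0.5411) + 2.09*|-0.5411| = -3.5612
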